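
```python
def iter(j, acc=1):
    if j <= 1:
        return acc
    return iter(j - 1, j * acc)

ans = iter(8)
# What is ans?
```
Call trace:
iter(j=8, acc=1)
  iter(j=7, acc=8)
    iter(j=6, acc=56)
      iter(j=5, acc=336)
        iter(j=4, acc=1680)
          iter(j=3, acc=6720)
            iter(j=2, acc=20160)
              iter(j=1, acc=40320)
              -> return 40320
            -> return 40320
          -> return 40320
        -> return 40320
      -> return 40320
    -> return 40320
  -> return 40320
-> return 40320

Final answer: 40320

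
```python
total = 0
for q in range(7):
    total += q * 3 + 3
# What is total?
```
Trace:
  total=0
  total=3, q=0
  total=9, q=1
  total=18, q=2
  total=30, q=3
  total=45, q=4
  total=63, q=5
  total=84, q=6

Final answer: 84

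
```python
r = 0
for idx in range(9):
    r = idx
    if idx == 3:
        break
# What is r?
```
Trace:
  r=0
  r=0, idx=0
  r=1, idx=1
  r=2, idx=2
  r=3, idx=3

Final answer: 3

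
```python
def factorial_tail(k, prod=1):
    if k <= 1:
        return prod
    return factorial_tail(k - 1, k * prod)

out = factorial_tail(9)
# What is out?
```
Call trace:
factorial_tail(k=9, prod=1)
  factorial_tail(k=8, prod=9)
    factorial_tail(k=7, prod=72)
      factorial_tail(k=6, prod=504)
        factorial_tail(k=5, prod=3024)
          factorial_tail(k=4, prod=15120)
            factorial_tail(k=3, prod=60480)
              factorial_tail(k=2, prod=181440)
                factorial_tail(k=1, prod=362880)
                -> return 362880
              -> return 362880
            -> return 362880
          -> return 362880
        -> return 362880
      -> return 362880
    -> return 362880
  -> return 362880
-> return 362880

Final answer: 362880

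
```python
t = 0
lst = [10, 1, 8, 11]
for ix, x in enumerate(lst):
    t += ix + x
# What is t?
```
Trace:
  t=0
  t=10, ix=0, x=10
  t=12, ix=1, x=1
  t=22, ix=2, x=8
  t=36, ix=3, x=11

Final answer: 36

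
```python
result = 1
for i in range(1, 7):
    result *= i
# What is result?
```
Trace:
  result=1
  result=1, i=1
  result=2, i=2
  result=6, i=3
  result=24, i=4
  result=120, i=5
  result=720, i=6

Final answer: 720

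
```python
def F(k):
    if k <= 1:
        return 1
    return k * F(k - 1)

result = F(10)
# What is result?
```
Call trace:
F(k=10)
  F(k=9)
    F(k=8)
      F(k=7)
        F(k=6)
          F(k=5)
            F(k=4)
              F(k=3)
                F(k=2)
                  F(k=1)
                  -> return 1
                -> return 2
              -> return 6
            -> return 24
          -> return 120
        -> return 720
      -> return 5040
    -> return 40320
  -> return 362880
-> return 3628800

Final answer: 3628800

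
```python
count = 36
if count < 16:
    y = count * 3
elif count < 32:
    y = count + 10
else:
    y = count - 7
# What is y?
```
Trace:
  count=36
  count=36, y=29

Final answer: 29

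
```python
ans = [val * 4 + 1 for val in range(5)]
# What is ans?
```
Trace:
  val=0
  val=1
  val=2
  val=3
  val=4
  ans=[1, 5, 9, 13, 17]

Final answer: [1, 5, 9, 13, 17]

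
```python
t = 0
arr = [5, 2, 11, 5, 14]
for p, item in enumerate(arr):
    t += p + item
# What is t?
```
Trace:
  t=0
  t=5, p=0, item=5
  t=8, p=1, item=2
  t=21, p=2, item=11
  t=29, p=3, item=5
  t=47, p=4, item=14

Final answer: 47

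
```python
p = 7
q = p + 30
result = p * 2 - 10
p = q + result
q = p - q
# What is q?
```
Trace:
  p=7
  p=7, q=37
  p=7, q=37, result=4
  p=41, q=37, result=4
  p=41, q=4, result=4

Final answer: 4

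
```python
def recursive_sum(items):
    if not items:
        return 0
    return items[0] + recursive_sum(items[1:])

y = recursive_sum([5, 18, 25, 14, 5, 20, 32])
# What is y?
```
Call trace:
recursive_sum(items=[5, 18, 25, 14, 5, 20, 32])
  recursive_sum(items=[18, 25, 14, 5, 20, 32])
    recursive_sum(items=[25, 14, 5, 20, 32])
      recursive_sum(items=[14, 5, 20, 32])
        recursive_sum(items=[5, 20, 32])
          recursive_sum(items=[20, 32])
            recursive_sum(items=[32])
              recursive_sum(items=[])
              -> return 0
            -> return 32
          -> return 52
        -> return 57
      -> return 71
    -> return 96
  -> return 114
-> return 119

Final answer: 119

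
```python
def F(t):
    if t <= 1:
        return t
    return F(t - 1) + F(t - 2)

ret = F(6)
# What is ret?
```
Call trace (a repeated sub-call is expanded the first time; later identical calls just restate its return value):
F(t=6)
  F(t=5)
    F(t=4)
      F(t=3)
        F(t=2)
          F(t=1)
          -> return 1
          F(t=0)
          -> return 0
        -> return 1
        F(t=1)
        -> return 1
      -> return 2
      F(t=2) -> return 1  (same call as traced above)
    -> return 3
    F(t=3) -> return 2  (same call as traced above)
  -> return 5
  F(t=4) -> return 3  (same call as traced above)
-> return 8

Final answer: 8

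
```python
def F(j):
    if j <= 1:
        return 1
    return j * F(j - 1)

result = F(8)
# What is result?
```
Call trace:
F(j=8)
  F(j=7)
    F(j=6)
      F(j=5)
        F(j=4)
          F(j=3)
            F(j=2)
              F(j=1)
              -> return 1
            -> return 2
          -> return 6
        -> return 24
      -> return 120
    -> return 720
  -> return 5040
-> return 40320

Final answer: 40320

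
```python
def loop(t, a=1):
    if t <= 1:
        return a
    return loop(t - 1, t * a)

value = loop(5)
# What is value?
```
Call trace:
loop(t=5, a=1)
  loop(t=4, a=5)
    loop(t=3, a=20)
      loop(t=2, a=60)
        loop(t=1, a=120)
        -> return 120
      -> return 120
    -> return 120
  -> return 120
-> return 120

Final answer: 120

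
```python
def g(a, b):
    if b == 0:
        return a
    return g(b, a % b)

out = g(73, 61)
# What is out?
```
Call trace:
g(a=73, b=61)
  g(a=61, b=12)
    g(a=12, b=1)
      g(a=1, b=0)
      -> return 1
    -> return 1
  -> return 1
-> return 1

Final answer: 1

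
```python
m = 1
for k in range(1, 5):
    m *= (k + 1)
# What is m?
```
Trace:
  m=1
  m=2, k=1
  m=6, k=2
  m=24, k=3
  m=120, k=4

Final answer: 120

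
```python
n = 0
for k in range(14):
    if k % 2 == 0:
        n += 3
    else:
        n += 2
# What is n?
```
Trace:
  n=0
  n=3, k=0
  n=5, k=1
  n=8, k=2
  n=10, k=3
  n=13, k=4
  n=15, k=5
  n=18, k=6
  n=20, k=7
  n=23, k=8
  n=25, k=9
  n=28, k=10
  n=30, k=11
  n=33, k=12
  n=35, k=13

Final answer: 35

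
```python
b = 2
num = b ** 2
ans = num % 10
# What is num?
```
Trace:
  b=2
  b=2, num=4
  b=2, num=4, ans=4

Final answer: 4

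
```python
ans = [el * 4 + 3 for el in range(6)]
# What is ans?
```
Trace:
  el=0
  el=1
  el=2
  el=3
  el=4
  el=5
  ans=[3, 7, 11, 15, 19, 23]

Final answer: [3, 7, 11, 15, 19, 23]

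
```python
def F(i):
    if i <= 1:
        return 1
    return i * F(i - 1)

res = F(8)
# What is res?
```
Call trace:
F(i=8)
  F(i=7)
    F(i=6)
      F(i=5)
        F(i=4)
          F(i=3)
            F(i=2)
              F(i=1)
              -> return 1
            -> return 2
          -> return 6
        -> return 24
      -> return 120
    -> return 720
  -> return 5040
-> return 40320

Final answer: 40320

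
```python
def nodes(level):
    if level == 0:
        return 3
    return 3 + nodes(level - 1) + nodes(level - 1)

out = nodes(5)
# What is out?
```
Call trace (a repeated sub-call is expanded the first time; later identical calls just restate its return value):
nodes(level=5)
  nodes(level=4)
    nodes(level=3)
      nodes(level=2)
        nodes(level=1)
          nodes(level=0)
          -> return 3
          nodes(level=0)
          -> return 3
        -> return 9
        nodes(level=1) -> return 9  (same call as traced above)
      -> return 21
      nodes(level=2) -> return 21  (same call as traced above)
    -> return 45
    nodes(level=3) -> return 45  (same call as traced above)
  -> return 93
  nodes(level=4) -> return 93  (same call as traced above)
-> return 189

Final answer: 189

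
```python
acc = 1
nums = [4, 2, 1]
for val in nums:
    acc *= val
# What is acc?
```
Trace:
  acc=1
  acc=4, val=4
  acc=8, val=2
  acc=8, val=1

Final answer: 8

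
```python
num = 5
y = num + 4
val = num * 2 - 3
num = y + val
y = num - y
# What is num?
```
Trace:
  num=5
  num=5, y=9
  num=5, y=9, val=7
  num=16, y=9, val=7
  num=16, y=7, val=7

Final answer: 16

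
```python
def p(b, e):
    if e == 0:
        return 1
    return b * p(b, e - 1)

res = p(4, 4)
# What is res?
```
Call trace:
p(b=4, e=4)
  p(b=4, e=3)
    p(b=4, e=2)
      p(b=4, e=1)
        p(b=4, e=0)
        -> return 1
      -> return 4
    -> return 16
  -> return 64
-> return 256

Final answer: 256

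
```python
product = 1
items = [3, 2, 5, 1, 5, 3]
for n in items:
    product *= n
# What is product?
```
Trace:
  product=1
  product=3, n=3
  product=6, n=2
  product=30, n=5
  product=30, n=1
  product=150, n=5
  product=450, n=3

Final answer: 450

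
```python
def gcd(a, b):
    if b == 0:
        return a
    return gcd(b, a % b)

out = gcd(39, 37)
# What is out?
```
Call trace:
gcd(a=39, b=37)
  gcd(a=37, b=2)
    gcd(a=2, b=1)
      gcd(a=1, b=0)
      -> return 1
    -> return 1
  -> return 1
-> return 1

Final answer: 1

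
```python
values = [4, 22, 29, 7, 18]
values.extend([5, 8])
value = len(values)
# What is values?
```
Trace:
  values=[4, 22, 29, 7, 18]
  values=[4, 22, 29, 7, 18, 5, 8]
  values=[4, 22, 29, 7, 18, 5, 8], value=7

Final answer: [4, 22, 29, 7, 18, 5, 8]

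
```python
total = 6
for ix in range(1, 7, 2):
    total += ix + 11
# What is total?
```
Trace:
  total=6
  total=18, ix=1
  total=32, ix=3
  total=48, ix=5

Final answer: 48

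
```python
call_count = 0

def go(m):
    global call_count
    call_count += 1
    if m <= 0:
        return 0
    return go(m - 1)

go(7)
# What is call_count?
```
Call trace:
go(m=7)
  go(m=6)
    go(m=5)
      go(m=4)
        go(m=3)
          go(m=2)
            go(m=1)
              go(m=0)
              -> return 0
            -> return 0
          -> return 0
        -> return 0
      -> return 0
    -> return 0
  -> return 0
-> return 0

call_count is incremented once per call. go is entered once for each m = 7, 6, 5, 4, 3, 2, 1, 0 (the m <= 0 call returns without recursing), i.e. 7 + 1 calls.
call_count = 8

Final answer: 8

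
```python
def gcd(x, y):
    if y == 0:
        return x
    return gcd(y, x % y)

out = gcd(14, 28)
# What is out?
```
Call trace:
gcd(x=14, y=28)
  gcd(x=28, y=14)
    gcd(x=14, y=0)
    -> return 14
  -> return 14
-> return 14

Final answer: 14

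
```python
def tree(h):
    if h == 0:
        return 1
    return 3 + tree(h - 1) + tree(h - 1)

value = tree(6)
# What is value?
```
Call trace (a repeated sub-call is expanded the first time; later identical calls just restate its return value):
tree(h=6)
  tree(h=5)
    tree(h=4)
      tree(h=3)
        tree(h=2)
          tree(h=1)
            tree(h=0)
            -> return 1
            tree(h=0)
            -> return 1
          -> return 5
          tree(h=1) -> return 5  (same call as traced above)
        -> return 13
        tree(h=2) -> return 13  (same call as traced above)
      -> return 29
      tree(h=3) -> return 29  (same call as traced above)
    -> return 61
    tree(h=4) -> return 61  (same call as traced above)
  -> return 125
  tree(h=5) -> return 125  (same call as traced above)
-> return 253

Final answer: 253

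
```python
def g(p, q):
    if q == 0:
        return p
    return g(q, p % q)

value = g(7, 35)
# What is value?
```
Call trace:
g(p=7, q=35)
  g(p=35, q=7)
    g(p=7, q=0)
    -> return 7
  -> return 7
-> return 7

Final answer: 7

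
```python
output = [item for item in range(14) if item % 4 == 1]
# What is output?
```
Trace:
  item=0
  item=1
  item=2
  item=3
  item=4
  item=5
  item=6
  item=7
  item=8
  item=9
  item=10
  item=11
  item=12
  item=13
  output=[1, 5, 9, 13]

Final answer: [1, 5, 9, 13]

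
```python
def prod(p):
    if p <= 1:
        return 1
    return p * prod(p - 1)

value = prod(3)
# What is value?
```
Call trace:
prod(p=3)
  prod(p=2)
    prod(p=1)
    -> return 1
  -> return 2
-> return 6

Final answer: 6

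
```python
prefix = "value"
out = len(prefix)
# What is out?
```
Trace:
  prefix='value'
  prefix='value', out=5

Final answer: 5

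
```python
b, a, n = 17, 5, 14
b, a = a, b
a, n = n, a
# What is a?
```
Trace:
  b=17, a=5, n=14
  b=5, a=17, n=14
  b=5, a=14, n=17

Final answer: 14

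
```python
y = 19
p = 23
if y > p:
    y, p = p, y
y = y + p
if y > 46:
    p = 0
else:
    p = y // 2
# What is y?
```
Trace:
  y=19
  y=19, p=23
  y=19, p=23
  y=42, p=23
  y=42, p=21

Final answer: 42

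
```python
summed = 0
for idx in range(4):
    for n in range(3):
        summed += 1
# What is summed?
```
Trace:
  summed=0
  summed=1, idx=0, n=0
  summed=2, idx=0, n=1
  summed=3, idx=0, n=2
  summed=4, idx=1, n=0
  summed=5, idx=1, n=1
  summed=6, idx=1, n=2
  summed=7, idx=2, n=0
  summed=8, idx=2, n=1
  summed=9, idx=2, n=2
  summed=10, idx=3, n=0
  summed=11, idx=3, n=1
  summed=12, idx=3, n=2

Final answer: 12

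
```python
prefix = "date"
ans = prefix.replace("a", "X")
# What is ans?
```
Trace:
  prefix='date'
  prefix='date', ans='dXte'

Final answer: 'dXte'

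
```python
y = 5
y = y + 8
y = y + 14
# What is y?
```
Trace:
  y=5
  y=13
  y=27

Final answer: 27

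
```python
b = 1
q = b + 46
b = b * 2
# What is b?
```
Trace:
  b=1
  b=1, q=47
  b=2, q=47

Final answer: 2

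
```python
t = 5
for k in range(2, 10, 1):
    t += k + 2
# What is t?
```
Trace:
  t=5
  t=9, k=2
  t=14, k=3
  t=20, k=4
  t=27, k=5
  t=35, k=6
  t=44, k=7
  t=54, k=8
  t=65, k=9

Final answer: 65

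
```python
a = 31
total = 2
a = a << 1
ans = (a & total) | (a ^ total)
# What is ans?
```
Trace:
  a=31
  a=31, total=2
  a=62, total=2
  a=62, total=2, ans=62

Final answer: 62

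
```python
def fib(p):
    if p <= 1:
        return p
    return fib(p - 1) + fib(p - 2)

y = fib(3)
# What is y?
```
Call trace:
fib(p=3)
  fib(p=2)
    fib(p=1)
    -> return 1
    fib(p=0)
    -> return 0
  -> return 1
  fib(p=1)
  -> return 1
-> return 2

Final answer: 2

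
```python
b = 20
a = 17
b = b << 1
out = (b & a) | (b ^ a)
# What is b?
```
Trace:
  b=20
  b=20, a=17
  b=40, a=17
  b=40, a=17, out=57

Final answer: 40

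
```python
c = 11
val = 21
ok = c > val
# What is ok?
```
Trace:
  c=11
  c=11, val=21
  c=11, val=21, ok=False

Final answer: False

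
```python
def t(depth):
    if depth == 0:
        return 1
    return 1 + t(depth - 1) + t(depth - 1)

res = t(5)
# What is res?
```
Call trace (a repeated sub-call is expanded the first time; later identical calls just restate its return value):
t(depth=5)
  t(depth=4)
    t(depth=3)
      t(depth=2)
        t(depth=1)
          t(depth=0)
          -> return 1
          t(depth=0)
          -> return 1
        -> return 3
        t(depth=1) -> return 3  (same call as traced above)
      -> return 7
      t(depth=2) -> return 7  (same call as traced above)
    -> return 15
    t(depth=3) -> return 15  (same call as traced above)
  -> return 31
  t(depth=4) -> return 31  (same call as traced above)
-> return 63

Final answer: 63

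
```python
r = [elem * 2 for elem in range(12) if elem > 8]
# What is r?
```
Trace:
  elem=0
  elem=1
  elem=2
  elem=3
  elem=4
  elem=5
  elem=6
  elem=7
  elem=8
  elem=9
  elem=10
  elem=11
  r=[18, 20, 22]

Final answer: [18, 20, 22]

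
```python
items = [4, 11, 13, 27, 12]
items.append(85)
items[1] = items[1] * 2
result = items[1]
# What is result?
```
Trace:
  items=[4, 11, 13, 27, 12]
  items=[4, 11, 13, 27, 12, 85]
  items=[4, 22, 13, 27, 12, 85]
  items=[4, 22, 13, 27, 12, 85], result=22

Final answer: 22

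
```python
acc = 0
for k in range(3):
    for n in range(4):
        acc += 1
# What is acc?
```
Trace:
  acc=0
  acc=1, k=0, n=0
  acc=2, k=0, n=1
  acc=3, k=0, n=2
  acc=4, k=0, n=3
  acc=5, k=1, n=0
  acc=6, k=1, n=1
  acc=7, k=1, n=2
  acc=8, k=1, n=3
  acc=9, k=2, n=0
  acc=10, k=2, n=1
  acc=11, k=2, n=2
  acc=12, k=2, n=3

Final answer: 12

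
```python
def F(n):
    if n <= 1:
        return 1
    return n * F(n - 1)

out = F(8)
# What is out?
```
Call trace:
F(n=8)
  F(n=7)
    F(n=6)
      F(n=5)
        F(n=4)
          F(n=3)
            F(n=2)
              F(n=1)
              -> return 1
            -> return 2
          -> return 6
        -> return 24
      -> return 120
    -> return 720
  -> return 5040
-> return 40320

Final answer: 40320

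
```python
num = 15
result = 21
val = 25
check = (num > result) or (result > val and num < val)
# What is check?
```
Trace:
  num=15
  num=15, result=21
  num=15, result=21, val=25
  num=15, result=21, val=25, check=False

Final answer: False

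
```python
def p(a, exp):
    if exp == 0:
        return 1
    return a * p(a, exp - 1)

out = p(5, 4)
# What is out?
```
Call trace:
p(a=5, exp=4)
  p(a=5, exp=3)
    p(a=5, exp=2)
      p(a=5, exp=1)
        p(a=5, exp=0)
        -> return 1
      -> return 5
    -> return 25
  -> return 125
-> return 625

Final answer: 625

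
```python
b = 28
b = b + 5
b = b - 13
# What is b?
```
Trace:
  b=28
  b=33
  b=20

Final answer: 20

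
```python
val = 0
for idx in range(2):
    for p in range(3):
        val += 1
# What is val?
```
Trace:
  val=0
  val=1, idx=0, p=0
  val=2, idx=0, p=1
  val=3, idx=0, p=2
  val=4, idx=1, p=0
  val=5, idx=1, p=1
  val=6, idx=1, p=2

Final answer: 6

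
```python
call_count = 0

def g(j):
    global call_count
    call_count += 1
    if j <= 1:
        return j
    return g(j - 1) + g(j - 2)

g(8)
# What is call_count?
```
Call trace (a repeated sub-call is expanded the first time; later identical calls just restate its return value):
g(j=8)
  g(j=7)
    g(j=6)
      g(j=5)
        g(j=4)
          g(j=3)
            g(j=2)
              g(j=1)
              -> return 1
              g(j=0)
              -> return 0
            -> return 1
            g(j=1)
            -> return 1
          -> return 2
          g(j=2) -> return 1  (same call as traced above)
        -> return 3
        g(j=3) -> return 2  (same call as traced above)
      -> return 5
      g(j=4) -> return 3  (same call as traced above)
    -> return 8
    g(j=5) -> return 5  (same call as traced above)
  -> return 13
  g(j=6) -> return 8  (same call as traced above)
-> return 21

call_count is incremented once per call, so count the calls in each subtree. Let C(j) = number of calls made by g(j).
C(0) = C(1) = 1 (base case, no recursion); C(j) = 1 + C(j - 1) + C(j - 2) otherwise.
C(2) = 1 + C(1) + C(0) = 1 + 1 + 1 = 3
C(3) = 1 + C(2) + C(1) = 1 + 3 + 1 = 5
C(4) = 1 + C(3) + C(2) = 1 + 5 + 3 = 9
C(5) = 1 + C(4) + C(3) = 1 + 9 + 5 = 15
C(6) = 1 + C(5) + C(4) = 1 + 15 + 9 = 25
C(7) = 1 + C(6) + C(5) = 1 + 25 + 15 = 41
C(8) = 1 + C(7) + C(6) = 1 + 41 + 25 = 67
call_count = C(8) = 67

Final answer: 67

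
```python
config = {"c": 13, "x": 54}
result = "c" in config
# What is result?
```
Trace:
  config={'c': 13, 'x': 54}
  config={'c': 13, 'x': 54}, result=True

Final answer: True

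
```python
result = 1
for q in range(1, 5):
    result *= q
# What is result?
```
Trace:
  result=1
  result=1, q=1
  result=2, q=2
  result=6, q=3
  result=24, q=4

Final answer: 24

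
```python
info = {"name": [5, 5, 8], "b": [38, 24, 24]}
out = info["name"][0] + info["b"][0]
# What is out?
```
Trace:
  info={'name': [5, 5, 8], 'b': [38, 24, 24]}
  info={'name': [5, 5, 8], 'b': [38, 24, 24]}, out=43

Final answer: 43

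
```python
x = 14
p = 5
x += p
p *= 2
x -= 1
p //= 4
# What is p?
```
Trace:
  x=14
  x=14, p=5
  x=19, p=5
  x=19, p=10
  x=18, p=10
  x=18, p=2

Final answer: 2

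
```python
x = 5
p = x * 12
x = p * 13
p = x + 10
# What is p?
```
Trace:
  x=5
  x=5, p=60
  x=780, p=60
  x=780, p=790

Final answer: 790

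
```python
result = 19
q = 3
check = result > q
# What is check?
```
Trace:
  result=19
  result=19, q=3
  result=19, q=3, check=True

Final answer: True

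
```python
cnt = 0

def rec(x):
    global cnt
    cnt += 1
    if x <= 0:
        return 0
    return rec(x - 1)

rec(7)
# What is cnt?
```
Call trace:
rec(x=7)
  rec(x=6)
    rec(x=5)
      rec(x=4)
        rec(x=3)
          rec(x=2)
            rec(x=1)
              rec(x=0)
              -> return 0
            -> return 0
          -> return 0
        -> return 0
      -> return 0
    -> return 0
  -> return 0
-> return 0

cnt is incremented once per call. rec is entered once for each x = 7, 6, 5, 4, 3, 2, 1, 0 (the x <= 0 call returns without recursing), i.e. 7 + 1 calls.
cnt = 8

Final answer: 8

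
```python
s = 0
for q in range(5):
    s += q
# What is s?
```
Trace:
  s=0
  s=0, q=0
  s=1, q=1
  s=3, q=2
  s=6, q=3
  s=10, q=4

Final answer: 10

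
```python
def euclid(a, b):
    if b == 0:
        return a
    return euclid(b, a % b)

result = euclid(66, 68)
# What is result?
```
Call trace:
euclid(a=66, b=68)
  euclid(a=68, b=66)
    euclid(a=66, b=2)
      euclid(a=2, b=0)
      -> return 2
    -> return 2
  -> return 2
-> return 2

Final answer: 2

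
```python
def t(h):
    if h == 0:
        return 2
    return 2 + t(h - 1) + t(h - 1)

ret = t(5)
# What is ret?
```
Call trace (a repeated sub-call is expanded the first time; later identical calls just restate its return value):
t(h=5)
  t(h=4)
    t(h=3)
      t(h=2)
        t(h=1)
          t(h=0)
          -> return 2
          t(h=0)
          -> return 2
        -> return 6
        t(h=1) -> return 6  (same call as traced above)
      -> return 14
      t(h=2) -> return 14  (same call as traced above)
    -> return 30
    t(h=3) -> return 30  (same call as traced above)
  -> return 62
  t(h=4) -> return 62  (same call as traced above)
-> return 126

Final answer: 126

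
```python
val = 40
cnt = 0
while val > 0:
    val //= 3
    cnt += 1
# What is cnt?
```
Trace:
  val=40
  val=40, cnt=0
  val=13, cnt=1
  val=4, cnt=2
  val=1, cnt=3
  val=0, cnt=4

Final answer: 4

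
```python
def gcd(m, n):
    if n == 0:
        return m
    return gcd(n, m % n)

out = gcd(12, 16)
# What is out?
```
Call trace:
gcd(m=12, n=16)
  gcd(m=16, n=12)
    gcd(m=12, n=4)
      gcd(m=4, n=0)
      -> return 4
    -> return 4
  -> return 4
-> return 4

Final answer: 4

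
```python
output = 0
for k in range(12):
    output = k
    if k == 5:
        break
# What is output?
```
Trace:
  output=0
  output=0, k=0
  output=1, k=1
  output=2, k=2
  output=3, k=3
  output=4, k=4
  output=5, k=5

Final answer: 5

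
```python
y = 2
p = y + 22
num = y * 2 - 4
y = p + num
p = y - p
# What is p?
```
Trace:
  y=2
  y=2, p=24
  y=2, p=24, num=0
  y=24, p=24, num=0
  y=24, p=0, num=0

Final answer: 0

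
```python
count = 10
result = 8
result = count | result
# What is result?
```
Trace:
  count=10
  count=10, result=8
  count=10, result=10

Final answer: 10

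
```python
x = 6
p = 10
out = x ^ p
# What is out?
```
Trace:
  x=6
  x=6, p=10
  x=6, p=10, out=12

Final answer: 12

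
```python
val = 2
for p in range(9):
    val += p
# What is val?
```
Trace:
  val=2
  val=2, p=0
  val=3, p=1
  val=5, p=2
  val=8, p=3
  val=12, p=4
  val=17, p=5
  val=23, p=6
  val=30, p=7
  val=38, p=8

Final answer: 38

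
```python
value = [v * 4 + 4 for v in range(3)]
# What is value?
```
Trace:
  v=0
  v=1
  v=2
  value=[4, 8, 12]

Final answer: [4, 8, 12]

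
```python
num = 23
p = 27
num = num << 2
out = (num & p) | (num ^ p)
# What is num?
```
Trace:
  num=23
  num=23, p=27
  num=92, p=27
  num=92, p=27, out=95

Final answer: 92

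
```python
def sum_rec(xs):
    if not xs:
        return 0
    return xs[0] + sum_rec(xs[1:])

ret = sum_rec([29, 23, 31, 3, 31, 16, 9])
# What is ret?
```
Call trace:
sum_rec(xs=[29, 23, 31, 3, 31, 16, 9])
  sum_rec(xs=[23, 31, 3, 31, 16, 9])
    sum_rec(xs=[31, 3, 31, 16, 9])
      sum_rec(xs=[3, 31, 16, 9])
        sum_rec(xs=[31, 16, 9])
          sum_rec(xs=[16, 9])
            sum_rec(xs=[9])
              sum_rec(xs=[])
              -> return 0
            -> return 9
          -> return 25
        -> return 56
      -> return 59
    -> return 90
  -> return 113
-> return 142

Final answer: 142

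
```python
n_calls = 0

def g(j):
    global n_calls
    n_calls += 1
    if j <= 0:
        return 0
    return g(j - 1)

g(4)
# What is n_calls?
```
Call trace:
g(j=4)
  g(j=3)
    g(j=2)
      g(j=1)
        g(j=0)
        -> return 0
      -> return 0
    -> return 0
  -> return 0
-> return 0

n_calls is incremented once per call. g is entered once for each j = 4, 3, 2, 1, 0 (the j <= 0 call returns without recursing), i.e. 4 + 1 calls.
n_calls = 5

Final answer: 5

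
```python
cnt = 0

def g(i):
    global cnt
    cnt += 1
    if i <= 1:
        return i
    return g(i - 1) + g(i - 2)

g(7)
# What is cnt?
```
Call trace (a repeated sub-call is expanded the first time; later identical calls just restate its return value):
g(i=7)
  g(i=6)
    g(i=5)
      g(i=4)
        g(i=3)
          g(i=2)
            g(i=1)
            -> return 1
            g(i=0)
            -> return 0
          -> return 1
          g(i=1)
          -> return 1
        -> return 2
        g(i=2) -> return 1  (same call as traced above)
      -> return 3
      g(i=3) -> return 2  (same call as traced above)
    -> return 5
    g(i=4) -> return 3  (same call as traced above)
  -> return 8
  g(i=5) -> return 5  (same call as traced above)
-> return 13

cnt is incremented once per call, so count the calls in each subtree. Let C(i) = number of calls made by g(i).
C(0) = C(1) = 1 (base case, no recursion); C(i) = 1 + C(i - 1) + C(i - 2) otherwise.
C(2) = 1 + C(1) + C(0) = 1 + 1 + 1 = 3
C(3) = 1 + C(2) + C(1) = 1 + 3 + 1 = 5
C(4) = 1 + C(3) + C(2) = 1 + 5 + 3 = 9
C(5) = 1 + C(4) + C(3) = 1 + 9 + 5 = 15
C(6) = 1 + C(5) + C(4) = 1 + 15 + 9 = 25
C(7) = 1 + C(6) + C(5) = 1 + 25 + 15 = 41
cnt = C(7) = 41

Final answer: 41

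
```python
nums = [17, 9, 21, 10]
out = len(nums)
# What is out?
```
Trace:
  nums=[17, 9, 21, 10]
  nums=[17, 9, 21, 10], out=4

Final answer: 4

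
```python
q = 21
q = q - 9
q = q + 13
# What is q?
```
Trace:
  q=21
  q=12
  q=25

Final answer: 25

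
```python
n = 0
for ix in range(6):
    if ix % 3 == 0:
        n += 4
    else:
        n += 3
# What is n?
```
Trace:
  n=0
  n=4, ix=0
  n=7, ix=1
  n=10, ix=2
  n=14, ix=3
  n=17, ix=4
  n=20, ix=5

Final answer: 20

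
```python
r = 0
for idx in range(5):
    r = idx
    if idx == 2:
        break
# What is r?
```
Trace:
  r=0
  r=0, idx=0
  r=1, idx=1
  r=2, idx=2

Final answer: 2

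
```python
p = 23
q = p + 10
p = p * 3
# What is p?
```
Trace:
  p=23
  p=23, q=33
  p=69, q=33

Final answer: 69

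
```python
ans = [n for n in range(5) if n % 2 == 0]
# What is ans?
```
Trace:
  n=0
  n=1
  n=2
  n=3
  n=4
  ans=[0, 2, 4]

Final answer: [0, 2, 4]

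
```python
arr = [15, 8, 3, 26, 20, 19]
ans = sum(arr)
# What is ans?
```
Trace:
  arr=[15, 8, 3, 26, 20, 19]
  arr=[15, 8, 3, 26, 20, 19], ans=91

Final answer: 91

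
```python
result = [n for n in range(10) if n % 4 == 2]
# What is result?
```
Trace:
  n=0
  n=1
  n=2
  n=3
  n=4
  n=5
  n=6
  n=7
  n=8
  n=9
  result=[2, 6]

Final answer: [2, 6]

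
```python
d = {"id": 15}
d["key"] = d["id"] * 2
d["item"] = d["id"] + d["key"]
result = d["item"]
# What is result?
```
Trace:
  d={'id': 15}
  d={'id': 15, 'key': 30}
  d={'id': 15, 'key': 30, 'item': 45}
  d={'id': 15, 'key': 30, 'item': 45}, result=45

Final answer: 45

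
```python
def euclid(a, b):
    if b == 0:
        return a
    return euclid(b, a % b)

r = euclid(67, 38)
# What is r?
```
Call trace:
euclid(a=67, b=38)
  euclid(a=38, b=29)
    euclid(a=29, b=9)
      euclid(a=9, b=2)
        euclid(a=2, b=1)
          euclid(a=1, b=0)
          -> return 1
        -> return 1
      -> return 1
    -> return 1
  -> return 1
-> return 1

Final answer: 1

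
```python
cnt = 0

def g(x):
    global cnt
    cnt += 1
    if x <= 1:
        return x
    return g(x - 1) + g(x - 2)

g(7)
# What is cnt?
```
Call trace (a repeated sub-call is expanded the first time; later identical calls just restate its return value):
g(x=7)
  g(x=6)
    g(x=5)
      g(x=4)
        g(x=3)
          g(x=2)
            g(x=1)
            -> return 1
            g(x=0)
            -> return 0
          -> return 1
          g(x=1)
          -> return 1
        -> return 2
        g(x=2) -> return 1  (same call as traced above)
      -> return 3
      g(x=3) -> return 2  (same call as traced above)
    -> return 5
    g(x=4) -> return 3  (same call as traced above)
  -> return 8
  g(x=5) -> return 5  (same call as traced above)
-> return 13

cnt is incremented once per call, so count the calls in each subtree. Let C(x) = number of calls made by g(x).
C(0) = C(1) = 1 (base case, no recursion); C(x) = 1 + C(x - 1) + C(x - 2) otherwise.
C(2) = 1 + C(1) + C(0) = 1 + 1 + 1 = 3
C(3) = 1 + C(2) + C(1) = 1 + 3 + 1 = 5
C(4) = 1 + C(3) + C(2) = 1 + 5 + 3 = 9
C(5) = 1 + C(4) + C(3) = 1 + 9 + 5 = 15
C(6) = 1 + C(5) + C(4) = 1 + 15 + 9 = 25
C(7) = 1 + C(6) + C(5) = 1 + 25 + 15 = 41
cnt = C(7) = 41

Final answer: 41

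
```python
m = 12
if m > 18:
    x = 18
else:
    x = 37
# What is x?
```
Trace:
  m=12
  m=12, x=37

Final answer: 37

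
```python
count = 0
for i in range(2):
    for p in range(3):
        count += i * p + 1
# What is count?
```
Trace:
  count=0
  count=1, i=0, p=0
  count=2, i=0, p=1
  count=3, i=0, p=2
  count=4, i=1, p=0
  count=6, i=1, p=1
  count=9, i=1, p=2

Final answer: 9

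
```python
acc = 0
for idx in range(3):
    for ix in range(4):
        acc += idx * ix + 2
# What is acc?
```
Trace:
  acc=0
  acc=2, idx=0, ix=0
  acc=4, idx=0, ix=1
  acc=6, idx=0, ix=2
  acc=8, idx=0, ix=3
  acc=10, idx=1, ix=0
  acc=13, idx=1, ix=1
  acc=17, idx=1, ix=2
  acc=22, idx=1, ix=3
  acc=24, idx=2, ix=0
  acc=28, idx=2, ix=1
  acc=34, idx=2, ix=2
  acc=42, idx=2, ix=3

Final answer: 42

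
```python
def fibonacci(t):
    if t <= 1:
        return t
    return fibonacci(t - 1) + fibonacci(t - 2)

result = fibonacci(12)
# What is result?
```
Call trace (a repeated sub-call is expanded the first time; later identical calls just restate its return value):
fibonacci(t=12)
  fibonacci(t=11)
    fibonacci(t=10)
      fibonacci(t=9)
        fibonacci(t=8)
          fibonacci(t=7)
            fibonacci(t=6)
              fibonacci(t=5)
                fibonacci(t=4)
                  fibonacci(t=3)
                    fibonacci(t=2)
                      fibonacci(t=1)
                      -> return 1
                      fibonacci(t=0)
                      -> return 0
                    -> return 1
                    fibonacci(t=1)
                    -> return 1
                  -> return 2
                  fibonacci(t=2) -> return 1  (same call as traced above)
                -> return 3
                fibonacci(t=3) -> return 2  (same call as traced above)
              -> return 5
              fibonacci(t=4) -> return 3  (same call as traced above)
            -> return 8
            fibonacci(t=5) -> return 5  (same call as traced above)
          -> return 13
          fibonacci(t=6) -> return 8  (same call as traced above)
        -> return 21
        fibonacci(t=7) -> return 13  (same call as traced above)
      -> return 34
      fibonacci(t=8) -> return 21  (same call as traced above)
    -> return 55
    fibonacci(t=9) -> return 34  (same call as traced above)
  -> return 89
  fibonacci(t=10) -> return 55  (same call as traced above)
-> return 144

Final answer: 144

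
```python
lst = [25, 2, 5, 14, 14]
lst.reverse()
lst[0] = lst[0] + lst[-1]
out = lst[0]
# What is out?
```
Trace:
  lst=[25, 2, 5, 14, 14]
  lst=[14, 14, 5, 2, 25]
  lst=[39, 14, 5, 2, 25]
  lst=[39, 14, 5, 2, 25], out=39

Final answer: 39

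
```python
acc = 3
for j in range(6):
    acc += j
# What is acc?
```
Trace:
  acc=3
  acc=3, j=0
  acc=4, j=1
  acc=6, j=2
  acc=9, j=3
  acc=13, j=4
  acc=18, j=5

Final answer: 18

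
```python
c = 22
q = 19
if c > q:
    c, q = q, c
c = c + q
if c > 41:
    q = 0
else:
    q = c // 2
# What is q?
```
Trace:
  c=22
  c=22, q=19
  c=19, q=22
  c=41, q=22
  c=41, q=20

Final answer: 20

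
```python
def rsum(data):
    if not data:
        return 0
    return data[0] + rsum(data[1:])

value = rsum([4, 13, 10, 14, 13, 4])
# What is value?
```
Call trace:
rsum(data=[4, 13, 10, 14, 13, 4])
  rsum(data=[13, 10, 14, 13, 4])
    rsum(data=[10, 14, 13, 4])
      rsum(data=[14, 13, 4])
        rsum(data=[13, 4])
          rsum(data=[4])
            rsum(data=[])
            -> return 0
          -> return 4
        -> return 17
      -> return 31
    -> return 41
  -> return 54
-> return 58

Final answer: 58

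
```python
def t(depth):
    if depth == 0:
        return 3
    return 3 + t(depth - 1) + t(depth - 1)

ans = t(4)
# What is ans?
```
Call trace (a repeated sub-call is expanded the first time; later identical calls just restate its return value):
t(depth=4)
  t(depth=3)
    t(depth=2)
      t(depth=1)
        t(depth=0)
        -> return 3
        t(depth=0)
        -> return 3
      -> return 9
      t(depth=1) -> return 9  (same call as traced above)
    -> return 21
    t(depth=2) -> return 21  (same call as traced above)
  -> return 45
  t(depth=3) -> return 45  (same call as traced above)
-> return 93

Final answer: 93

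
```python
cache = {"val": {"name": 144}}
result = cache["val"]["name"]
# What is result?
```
Trace:
  cache={'val': {'name': 144}}
  cache={'val': {'name': 144}}, result=144

Final answer: 144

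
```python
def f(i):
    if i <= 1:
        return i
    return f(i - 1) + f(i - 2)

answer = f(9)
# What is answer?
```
Call trace (a repeated sub-call is expanded the first time; later identical calls just restate its return value):
f(i=9)
  f(i=8)
    f(i=7)
      f(i=6)
        f(i=5)
          f(i=4)
            f(i=3)
              f(i=2)
                f(i=1)
                -> return 1
                f(i=0)
                -> return 0
              -> return 1
              f(i=1)
              -> return 1
            -> return 2
            f(i=2) -> return 1  (same call as traced above)
          -> return 3
          f(i=3) -> return 2  (same call as traced above)
        -> return 5
        f(i=4) -> return 3  (same call as traced above)
      -> return 8
      f(i=5) -> return 5  (same call as traced above)
    -> return 13
    f(i=6) -> return 8  (same call as traced above)
  -> return 21
  f(i=7) -> return 13  (same call as traced above)
-> return 34

Final answer: 34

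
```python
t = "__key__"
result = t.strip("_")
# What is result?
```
Trace:
  t='__key__'
  t='__key__', result='key'

Final answer: 'key'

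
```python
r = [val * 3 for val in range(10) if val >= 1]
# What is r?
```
Trace:
  val=0
  val=1
  val=2
  val=3
  val=4
  val=5
  val=6
  val=7
  val=8
  val=9
  r=[3, 6, 9, 12, 15, 18, 21, 24, 27]

Final answer: [3, 6, 9, 12, 15, 18, 21, 24, 27]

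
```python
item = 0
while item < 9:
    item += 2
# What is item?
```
Trace:
  item=0
  item=2
  item=4
  item=6
  item=8
  item=10

Final answer: 10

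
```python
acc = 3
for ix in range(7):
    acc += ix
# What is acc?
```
Trace:
  acc=3
  acc=3, ix=0
  acc=4, ix=1
  acc=6, ix=2
  acc=9, ix=3
  acc=13, ix=4
  acc=18, ix=5
  acc=24, ix=6

Final answer: 24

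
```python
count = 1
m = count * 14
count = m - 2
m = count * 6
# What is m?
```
Trace:
  count=1
  count=1, m=14
  count=12, m=14
  count=12, m=72

Final answer: 72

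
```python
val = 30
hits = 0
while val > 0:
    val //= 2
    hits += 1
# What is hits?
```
Trace:
  val=30
  val=30, hits=0
  val=15, hits=1
  val=7, hits=2
  val=3, hits=3
  val=1, hits=4
  val=0, hits=5

Final answer: 5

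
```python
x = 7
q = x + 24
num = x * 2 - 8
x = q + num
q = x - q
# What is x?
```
Trace:
  x=7
  x=7, q=31
  x=7, q=31, num=6
  x=37, q=31, num=6
  x=37, q=6, num=6

Final answer: 37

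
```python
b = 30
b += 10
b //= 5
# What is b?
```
Trace:
  b=30
  b=40
  b=8

Final answer: 8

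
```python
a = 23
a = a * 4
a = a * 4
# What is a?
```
Trace:
  a=23
  a=92
  a=368

Final answer: 368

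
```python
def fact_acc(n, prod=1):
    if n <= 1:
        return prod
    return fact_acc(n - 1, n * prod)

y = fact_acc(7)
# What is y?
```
Call trace:
fact_acc(n=7, prod=1)
  fact_acc(n=6, prod=7)
    fact_acc(n=5, prod=42)
      fact_acc(n=4, prod=210)
        fact_acc(n=3, prod=840)
          fact_acc(n=2, prod=2520)
            fact_acc(n=1, prod=5040)
            -> return 5040
          -> return 5040
        -> return 5040
      -> return 5040
    -> return 5040
  -> return 5040
-> return 5040

Final answer: 5040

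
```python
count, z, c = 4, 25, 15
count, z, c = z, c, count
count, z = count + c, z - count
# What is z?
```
Trace:
  count=4, z=25, c=15
  count=25, z=15, c=4
  count=29, z=-10, c=4

Final answer: -10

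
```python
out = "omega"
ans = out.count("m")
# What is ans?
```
Trace:
  out='omega'
  out='omega', ans=1

Final answer: 1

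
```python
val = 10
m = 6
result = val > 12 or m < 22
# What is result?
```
Trace:
  val=10
  val=10, m=6
  val=10, m=6, result=True

Final answer: True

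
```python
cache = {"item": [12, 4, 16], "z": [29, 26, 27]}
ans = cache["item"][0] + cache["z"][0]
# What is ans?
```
Trace:
  cache={'item': [12, 4, 16], 'z': [29, 26, 27]}
  cache={'item': [12, 4, 16], 'z': [29, 26, 27]}, ans=41

Final answer: 41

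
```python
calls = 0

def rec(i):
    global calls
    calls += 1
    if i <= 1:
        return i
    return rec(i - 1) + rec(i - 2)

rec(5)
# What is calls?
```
Call trace (a repeated sub-call is expanded the first time; later identical calls just restate its return value):
rec(i=5)
  rec(i=4)
    rec(i=3)
      rec(i=2)
        rec(i=1)
        -> return 1
        rec(i=0)
        -> return 0
      -> return 1
      rec(i=1)
      -> return 1
    -> return 2
    rec(i=2) -> return 1  (same call as traced above)
  -> return 3
  rec(i=3) -> return 2  (same call as traced above)
-> return 5

calls is incremented once per call, so count the calls in each subtree. Let C(i) = number of calls made by rec(i).
C(0) = C(1) = 1 (base case, no recursion); C(i) = 1 + C(i - 1) + C(i - 2) otherwise.
C(2) = 1 + C(1) + C(0) = 1 + 1 + 1 = 3
C(3) = 1 + C(2) + C(1) = 1 + 3 + 1 = 5
C(4) = 1 + C(3) + C(2) = 1 + 5 + 3 = 9
C(5) = 1 + C(4) + C(3) = 1 + 9 + 5 = 15
calls = C(5) = 15

Final answer: 15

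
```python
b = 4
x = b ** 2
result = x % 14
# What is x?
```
Trace:
  b=4
  b=4, x=16
  b=4, x=16, result=2

Final answer: 16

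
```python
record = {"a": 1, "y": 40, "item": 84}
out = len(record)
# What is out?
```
Trace:
  record={'a': 1, 'y': 40, 'item': 84}
  record={'a': 1, 'y': 40, 'item': 84}, out=3

Final answer: 3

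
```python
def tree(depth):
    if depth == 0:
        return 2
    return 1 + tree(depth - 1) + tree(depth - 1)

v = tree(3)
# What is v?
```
Call trace (a repeated sub-call is expanded the first time; later identical calls just restate its return value):
tree(depth=3)
  tree(depth=2)
    tree(depth=1)
      tree(depth=0)
      -> return 2
      tree(depth=0)
      -> return 2
    -> return 5
    tree(depth=1) -> return 5  (same call as traced above)
  -> return 11
  tree(depth=2) -> return 11  (same call as traced above)
-> return 23

Final answer: 23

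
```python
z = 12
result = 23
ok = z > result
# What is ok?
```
Trace:
  z=12
  z=12, result=23
  z=12, result=23, ok=False

Final answer: False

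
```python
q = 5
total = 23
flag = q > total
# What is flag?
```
Trace:
  q=5
  q=5, total=23
  q=5, total=23, flag=False

Final answer: False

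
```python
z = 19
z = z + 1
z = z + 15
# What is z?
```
Trace:
  z=19
  z=20
  z=35

Final answer: 35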